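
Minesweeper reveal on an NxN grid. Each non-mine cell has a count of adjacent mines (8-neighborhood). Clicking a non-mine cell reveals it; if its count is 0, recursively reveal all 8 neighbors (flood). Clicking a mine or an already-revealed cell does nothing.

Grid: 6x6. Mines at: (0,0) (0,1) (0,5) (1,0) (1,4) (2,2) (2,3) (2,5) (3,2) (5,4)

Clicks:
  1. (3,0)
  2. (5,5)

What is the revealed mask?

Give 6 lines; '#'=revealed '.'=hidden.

Answer: ......
......
##....
##....
####..
####.#

Derivation:
Click 1 (3,0) count=0: revealed 12 new [(2,0) (2,1) (3,0) (3,1) (4,0) (4,1) (4,2) (4,3) (5,0) (5,1) (5,2) (5,3)] -> total=12
Click 2 (5,5) count=1: revealed 1 new [(5,5)] -> total=13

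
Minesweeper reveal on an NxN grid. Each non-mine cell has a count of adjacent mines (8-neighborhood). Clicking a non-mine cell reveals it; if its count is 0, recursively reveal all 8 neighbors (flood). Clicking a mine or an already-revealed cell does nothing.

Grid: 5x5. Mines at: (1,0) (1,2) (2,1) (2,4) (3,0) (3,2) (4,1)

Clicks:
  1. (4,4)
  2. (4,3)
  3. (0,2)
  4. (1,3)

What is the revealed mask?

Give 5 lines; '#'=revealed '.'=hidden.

Answer: ..#..
...#.
.....
...##
...##

Derivation:
Click 1 (4,4) count=0: revealed 4 new [(3,3) (3,4) (4,3) (4,4)] -> total=4
Click 2 (4,3) count=1: revealed 0 new [(none)] -> total=4
Click 3 (0,2) count=1: revealed 1 new [(0,2)] -> total=5
Click 4 (1,3) count=2: revealed 1 new [(1,3)] -> total=6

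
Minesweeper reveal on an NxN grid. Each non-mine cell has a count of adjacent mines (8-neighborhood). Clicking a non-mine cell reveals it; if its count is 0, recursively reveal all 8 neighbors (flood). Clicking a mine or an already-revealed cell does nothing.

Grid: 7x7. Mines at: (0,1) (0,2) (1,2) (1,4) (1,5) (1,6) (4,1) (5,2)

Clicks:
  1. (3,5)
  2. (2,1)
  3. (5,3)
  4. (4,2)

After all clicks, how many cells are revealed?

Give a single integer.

Answer: 24

Derivation:
Click 1 (3,5) count=0: revealed 23 new [(2,2) (2,3) (2,4) (2,5) (2,6) (3,2) (3,3) (3,4) (3,5) (3,6) (4,2) (4,3) (4,4) (4,5) (4,6) (5,3) (5,4) (5,5) (5,6) (6,3) (6,4) (6,5) (6,6)] -> total=23
Click 2 (2,1) count=1: revealed 1 new [(2,1)] -> total=24
Click 3 (5,3) count=1: revealed 0 new [(none)] -> total=24
Click 4 (4,2) count=2: revealed 0 new [(none)] -> total=24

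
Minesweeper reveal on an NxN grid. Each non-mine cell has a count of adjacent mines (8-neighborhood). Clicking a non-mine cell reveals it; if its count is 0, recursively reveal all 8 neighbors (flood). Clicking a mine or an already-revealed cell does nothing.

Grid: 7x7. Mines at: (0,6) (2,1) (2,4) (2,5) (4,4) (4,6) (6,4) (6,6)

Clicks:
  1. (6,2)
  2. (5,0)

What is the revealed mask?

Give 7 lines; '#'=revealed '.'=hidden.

Answer: .......
.......
.......
####...
####...
####...
####...

Derivation:
Click 1 (6,2) count=0: revealed 16 new [(3,0) (3,1) (3,2) (3,3) (4,0) (4,1) (4,2) (4,3) (5,0) (5,1) (5,2) (5,3) (6,0) (6,1) (6,2) (6,3)] -> total=16
Click 2 (5,0) count=0: revealed 0 new [(none)] -> total=16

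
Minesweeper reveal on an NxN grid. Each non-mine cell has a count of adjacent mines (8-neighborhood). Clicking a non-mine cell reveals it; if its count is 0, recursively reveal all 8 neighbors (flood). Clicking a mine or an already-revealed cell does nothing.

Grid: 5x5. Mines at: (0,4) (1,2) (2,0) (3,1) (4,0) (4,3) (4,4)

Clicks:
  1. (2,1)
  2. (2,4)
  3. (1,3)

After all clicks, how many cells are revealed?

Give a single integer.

Click 1 (2,1) count=3: revealed 1 new [(2,1)] -> total=1
Click 2 (2,4) count=0: revealed 6 new [(1,3) (1,4) (2,3) (2,4) (3,3) (3,4)] -> total=7
Click 3 (1,3) count=2: revealed 0 new [(none)] -> total=7

Answer: 7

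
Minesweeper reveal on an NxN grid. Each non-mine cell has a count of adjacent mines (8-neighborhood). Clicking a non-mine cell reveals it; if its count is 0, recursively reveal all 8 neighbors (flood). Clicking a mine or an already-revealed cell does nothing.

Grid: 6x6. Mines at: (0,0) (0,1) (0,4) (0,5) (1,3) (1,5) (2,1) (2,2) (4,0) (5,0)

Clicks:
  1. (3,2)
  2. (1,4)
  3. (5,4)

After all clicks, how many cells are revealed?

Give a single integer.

Answer: 19

Derivation:
Click 1 (3,2) count=2: revealed 1 new [(3,2)] -> total=1
Click 2 (1,4) count=4: revealed 1 new [(1,4)] -> total=2
Click 3 (5,4) count=0: revealed 17 new [(2,3) (2,4) (2,5) (3,1) (3,3) (3,4) (3,5) (4,1) (4,2) (4,3) (4,4) (4,5) (5,1) (5,2) (5,3) (5,4) (5,5)] -> total=19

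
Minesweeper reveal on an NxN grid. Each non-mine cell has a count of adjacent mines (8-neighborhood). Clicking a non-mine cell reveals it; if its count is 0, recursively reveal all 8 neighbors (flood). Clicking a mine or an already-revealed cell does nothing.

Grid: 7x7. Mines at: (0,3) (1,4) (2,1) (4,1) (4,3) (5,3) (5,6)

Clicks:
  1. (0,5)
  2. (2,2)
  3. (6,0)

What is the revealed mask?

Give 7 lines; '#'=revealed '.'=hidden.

Click 1 (0,5) count=1: revealed 1 new [(0,5)] -> total=1
Click 2 (2,2) count=1: revealed 1 new [(2,2)] -> total=2
Click 3 (6,0) count=0: revealed 6 new [(5,0) (5,1) (5,2) (6,0) (6,1) (6,2)] -> total=8

Answer: .....#.
.......
..#....
.......
.......
###....
###....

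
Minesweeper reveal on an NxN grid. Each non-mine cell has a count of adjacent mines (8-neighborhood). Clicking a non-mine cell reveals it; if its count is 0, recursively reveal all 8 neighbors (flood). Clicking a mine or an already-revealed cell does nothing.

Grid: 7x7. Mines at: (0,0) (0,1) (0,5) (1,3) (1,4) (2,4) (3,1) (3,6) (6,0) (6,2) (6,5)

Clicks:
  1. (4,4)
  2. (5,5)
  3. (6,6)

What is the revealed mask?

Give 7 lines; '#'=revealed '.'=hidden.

Click 1 (4,4) count=0: revealed 12 new [(3,2) (3,3) (3,4) (3,5) (4,2) (4,3) (4,4) (4,5) (5,2) (5,3) (5,4) (5,5)] -> total=12
Click 2 (5,5) count=1: revealed 0 new [(none)] -> total=12
Click 3 (6,6) count=1: revealed 1 new [(6,6)] -> total=13

Answer: .......
.......
.......
..####.
..####.
..####.
......#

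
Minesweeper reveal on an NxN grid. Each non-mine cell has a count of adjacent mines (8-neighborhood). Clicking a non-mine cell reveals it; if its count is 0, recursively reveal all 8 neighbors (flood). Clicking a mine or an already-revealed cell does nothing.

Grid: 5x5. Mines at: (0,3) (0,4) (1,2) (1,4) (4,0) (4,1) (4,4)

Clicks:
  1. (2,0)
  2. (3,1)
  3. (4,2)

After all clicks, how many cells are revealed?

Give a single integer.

Answer: 9

Derivation:
Click 1 (2,0) count=0: revealed 8 new [(0,0) (0,1) (1,0) (1,1) (2,0) (2,1) (3,0) (3,1)] -> total=8
Click 2 (3,1) count=2: revealed 0 new [(none)] -> total=8
Click 3 (4,2) count=1: revealed 1 new [(4,2)] -> total=9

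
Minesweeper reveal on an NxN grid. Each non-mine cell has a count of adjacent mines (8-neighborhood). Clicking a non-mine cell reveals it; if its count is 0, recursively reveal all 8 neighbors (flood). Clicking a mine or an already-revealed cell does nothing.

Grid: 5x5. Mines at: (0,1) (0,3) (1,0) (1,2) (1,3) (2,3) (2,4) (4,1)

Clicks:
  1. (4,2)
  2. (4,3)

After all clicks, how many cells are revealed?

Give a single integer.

Click 1 (4,2) count=1: revealed 1 new [(4,2)] -> total=1
Click 2 (4,3) count=0: revealed 5 new [(3,2) (3,3) (3,4) (4,3) (4,4)] -> total=6

Answer: 6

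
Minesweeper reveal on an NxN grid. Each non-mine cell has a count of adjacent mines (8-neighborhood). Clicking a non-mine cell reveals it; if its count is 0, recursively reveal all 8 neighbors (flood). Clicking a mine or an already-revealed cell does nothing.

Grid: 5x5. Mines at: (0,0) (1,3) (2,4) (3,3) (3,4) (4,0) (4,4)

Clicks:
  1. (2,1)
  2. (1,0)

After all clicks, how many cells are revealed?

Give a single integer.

Answer: 9

Derivation:
Click 1 (2,1) count=0: revealed 9 new [(1,0) (1,1) (1,2) (2,0) (2,1) (2,2) (3,0) (3,1) (3,2)] -> total=9
Click 2 (1,0) count=1: revealed 0 new [(none)] -> total=9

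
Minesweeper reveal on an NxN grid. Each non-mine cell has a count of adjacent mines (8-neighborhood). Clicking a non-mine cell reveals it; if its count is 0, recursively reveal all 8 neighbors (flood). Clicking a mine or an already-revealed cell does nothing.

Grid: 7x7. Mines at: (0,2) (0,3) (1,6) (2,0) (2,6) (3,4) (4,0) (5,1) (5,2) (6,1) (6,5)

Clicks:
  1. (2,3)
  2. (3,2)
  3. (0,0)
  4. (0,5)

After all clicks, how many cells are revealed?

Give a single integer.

Click 1 (2,3) count=1: revealed 1 new [(2,3)] -> total=1
Click 2 (3,2) count=0: revealed 11 new [(1,1) (1,2) (1,3) (2,1) (2,2) (3,1) (3,2) (3,3) (4,1) (4,2) (4,3)] -> total=12
Click 3 (0,0) count=0: revealed 3 new [(0,0) (0,1) (1,0)] -> total=15
Click 4 (0,5) count=1: revealed 1 new [(0,5)] -> total=16

Answer: 16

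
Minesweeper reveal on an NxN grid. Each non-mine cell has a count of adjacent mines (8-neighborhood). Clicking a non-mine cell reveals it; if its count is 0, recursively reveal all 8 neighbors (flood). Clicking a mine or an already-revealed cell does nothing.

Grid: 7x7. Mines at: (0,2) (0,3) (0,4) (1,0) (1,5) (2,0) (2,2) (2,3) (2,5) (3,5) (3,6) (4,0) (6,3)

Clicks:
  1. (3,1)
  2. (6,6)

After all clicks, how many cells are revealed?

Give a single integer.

Answer: 10

Derivation:
Click 1 (3,1) count=3: revealed 1 new [(3,1)] -> total=1
Click 2 (6,6) count=0: revealed 9 new [(4,4) (4,5) (4,6) (5,4) (5,5) (5,6) (6,4) (6,5) (6,6)] -> total=10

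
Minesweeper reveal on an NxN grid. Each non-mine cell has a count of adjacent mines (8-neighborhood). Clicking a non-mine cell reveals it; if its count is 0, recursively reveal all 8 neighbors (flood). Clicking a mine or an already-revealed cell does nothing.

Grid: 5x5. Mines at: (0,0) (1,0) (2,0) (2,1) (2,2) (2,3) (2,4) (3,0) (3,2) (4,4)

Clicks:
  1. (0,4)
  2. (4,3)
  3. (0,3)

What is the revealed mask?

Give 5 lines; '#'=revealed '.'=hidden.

Answer: .####
.####
.....
.....
...#.

Derivation:
Click 1 (0,4) count=0: revealed 8 new [(0,1) (0,2) (0,3) (0,4) (1,1) (1,2) (1,3) (1,4)] -> total=8
Click 2 (4,3) count=2: revealed 1 new [(4,3)] -> total=9
Click 3 (0,3) count=0: revealed 0 new [(none)] -> total=9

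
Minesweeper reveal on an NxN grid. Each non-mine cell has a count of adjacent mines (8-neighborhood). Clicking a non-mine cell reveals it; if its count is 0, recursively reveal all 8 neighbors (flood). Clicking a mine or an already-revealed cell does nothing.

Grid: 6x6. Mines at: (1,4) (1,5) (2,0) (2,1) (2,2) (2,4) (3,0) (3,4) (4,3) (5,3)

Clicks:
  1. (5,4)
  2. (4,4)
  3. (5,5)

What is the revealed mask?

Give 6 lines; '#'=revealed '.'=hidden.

Answer: ......
......
......
......
....##
....##

Derivation:
Click 1 (5,4) count=2: revealed 1 new [(5,4)] -> total=1
Click 2 (4,4) count=3: revealed 1 new [(4,4)] -> total=2
Click 3 (5,5) count=0: revealed 2 new [(4,5) (5,5)] -> total=4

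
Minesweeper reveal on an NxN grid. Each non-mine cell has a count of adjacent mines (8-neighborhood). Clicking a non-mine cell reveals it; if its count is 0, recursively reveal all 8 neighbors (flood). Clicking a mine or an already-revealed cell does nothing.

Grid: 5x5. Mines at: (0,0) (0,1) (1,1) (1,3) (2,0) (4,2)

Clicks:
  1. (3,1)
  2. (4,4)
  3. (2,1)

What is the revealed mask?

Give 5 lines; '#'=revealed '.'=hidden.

Answer: .....
.....
.#.##
.#.##
...##

Derivation:
Click 1 (3,1) count=2: revealed 1 new [(3,1)] -> total=1
Click 2 (4,4) count=0: revealed 6 new [(2,3) (2,4) (3,3) (3,4) (4,3) (4,4)] -> total=7
Click 3 (2,1) count=2: revealed 1 new [(2,1)] -> total=8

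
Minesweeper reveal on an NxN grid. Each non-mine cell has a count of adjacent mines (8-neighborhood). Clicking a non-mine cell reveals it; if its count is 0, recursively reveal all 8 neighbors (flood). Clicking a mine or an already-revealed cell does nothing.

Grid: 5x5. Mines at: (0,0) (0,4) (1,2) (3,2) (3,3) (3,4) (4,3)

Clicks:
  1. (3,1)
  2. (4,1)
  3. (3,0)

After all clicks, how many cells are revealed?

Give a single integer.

Click 1 (3,1) count=1: revealed 1 new [(3,1)] -> total=1
Click 2 (4,1) count=1: revealed 1 new [(4,1)] -> total=2
Click 3 (3,0) count=0: revealed 6 new [(1,0) (1,1) (2,0) (2,1) (3,0) (4,0)] -> total=8

Answer: 8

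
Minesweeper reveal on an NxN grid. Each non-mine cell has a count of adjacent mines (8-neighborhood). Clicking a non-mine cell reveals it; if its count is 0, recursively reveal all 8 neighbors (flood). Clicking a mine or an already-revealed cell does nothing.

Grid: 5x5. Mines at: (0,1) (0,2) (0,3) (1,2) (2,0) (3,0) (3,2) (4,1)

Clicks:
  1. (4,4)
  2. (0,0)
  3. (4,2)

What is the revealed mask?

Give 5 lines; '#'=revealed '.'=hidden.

Click 1 (4,4) count=0: revealed 8 new [(1,3) (1,4) (2,3) (2,4) (3,3) (3,4) (4,3) (4,4)] -> total=8
Click 2 (0,0) count=1: revealed 1 new [(0,0)] -> total=9
Click 3 (4,2) count=2: revealed 1 new [(4,2)] -> total=10

Answer: #....
...##
...##
...##
..###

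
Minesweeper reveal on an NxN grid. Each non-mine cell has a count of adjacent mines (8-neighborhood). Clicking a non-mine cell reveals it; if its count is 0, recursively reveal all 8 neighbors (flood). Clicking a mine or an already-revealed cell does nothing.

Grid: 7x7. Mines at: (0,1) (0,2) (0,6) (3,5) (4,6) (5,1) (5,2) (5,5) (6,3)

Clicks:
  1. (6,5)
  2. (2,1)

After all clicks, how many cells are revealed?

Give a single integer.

Answer: 26

Derivation:
Click 1 (6,5) count=1: revealed 1 new [(6,5)] -> total=1
Click 2 (2,1) count=0: revealed 25 new [(0,3) (0,4) (0,5) (1,0) (1,1) (1,2) (1,3) (1,4) (1,5) (2,0) (2,1) (2,2) (2,3) (2,4) (2,5) (3,0) (3,1) (3,2) (3,3) (3,4) (4,0) (4,1) (4,2) (4,3) (4,4)] -> total=26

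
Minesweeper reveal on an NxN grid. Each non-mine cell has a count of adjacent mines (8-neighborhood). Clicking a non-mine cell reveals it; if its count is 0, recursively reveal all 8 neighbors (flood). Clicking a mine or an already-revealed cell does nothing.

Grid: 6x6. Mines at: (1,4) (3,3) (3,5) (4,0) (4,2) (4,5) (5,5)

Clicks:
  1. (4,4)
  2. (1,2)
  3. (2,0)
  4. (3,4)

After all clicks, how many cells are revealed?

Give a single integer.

Answer: 17

Derivation:
Click 1 (4,4) count=4: revealed 1 new [(4,4)] -> total=1
Click 2 (1,2) count=0: revealed 15 new [(0,0) (0,1) (0,2) (0,3) (1,0) (1,1) (1,2) (1,3) (2,0) (2,1) (2,2) (2,3) (3,0) (3,1) (3,2)] -> total=16
Click 3 (2,0) count=0: revealed 0 new [(none)] -> total=16
Click 4 (3,4) count=3: revealed 1 new [(3,4)] -> total=17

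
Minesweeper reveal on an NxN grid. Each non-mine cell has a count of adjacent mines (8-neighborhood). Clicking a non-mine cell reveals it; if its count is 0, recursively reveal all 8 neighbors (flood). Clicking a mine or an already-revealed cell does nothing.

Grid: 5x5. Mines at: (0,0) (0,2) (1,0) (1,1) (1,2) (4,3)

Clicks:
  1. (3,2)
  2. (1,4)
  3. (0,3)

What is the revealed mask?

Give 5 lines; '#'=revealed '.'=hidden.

Click 1 (3,2) count=1: revealed 1 new [(3,2)] -> total=1
Click 2 (1,4) count=0: revealed 8 new [(0,3) (0,4) (1,3) (1,4) (2,3) (2,4) (3,3) (3,4)] -> total=9
Click 3 (0,3) count=2: revealed 0 new [(none)] -> total=9

Answer: ...##
...##
...##
..###
.....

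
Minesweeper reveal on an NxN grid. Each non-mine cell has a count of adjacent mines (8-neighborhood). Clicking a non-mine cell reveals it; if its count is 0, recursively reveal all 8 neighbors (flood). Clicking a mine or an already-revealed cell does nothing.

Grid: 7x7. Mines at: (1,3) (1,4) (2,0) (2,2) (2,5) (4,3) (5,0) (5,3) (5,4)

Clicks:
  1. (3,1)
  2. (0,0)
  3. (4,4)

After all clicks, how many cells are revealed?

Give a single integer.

Click 1 (3,1) count=2: revealed 1 new [(3,1)] -> total=1
Click 2 (0,0) count=0: revealed 6 new [(0,0) (0,1) (0,2) (1,0) (1,1) (1,2)] -> total=7
Click 3 (4,4) count=3: revealed 1 new [(4,4)] -> total=8

Answer: 8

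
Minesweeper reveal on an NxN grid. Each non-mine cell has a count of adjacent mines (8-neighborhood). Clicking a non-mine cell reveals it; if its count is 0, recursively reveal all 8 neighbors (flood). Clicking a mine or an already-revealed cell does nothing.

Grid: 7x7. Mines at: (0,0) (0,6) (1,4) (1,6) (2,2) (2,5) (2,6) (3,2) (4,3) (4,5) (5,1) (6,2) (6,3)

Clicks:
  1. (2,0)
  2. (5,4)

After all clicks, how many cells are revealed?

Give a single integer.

Click 1 (2,0) count=0: revealed 8 new [(1,0) (1,1) (2,0) (2,1) (3,0) (3,1) (4,0) (4,1)] -> total=8
Click 2 (5,4) count=3: revealed 1 new [(5,4)] -> total=9

Answer: 9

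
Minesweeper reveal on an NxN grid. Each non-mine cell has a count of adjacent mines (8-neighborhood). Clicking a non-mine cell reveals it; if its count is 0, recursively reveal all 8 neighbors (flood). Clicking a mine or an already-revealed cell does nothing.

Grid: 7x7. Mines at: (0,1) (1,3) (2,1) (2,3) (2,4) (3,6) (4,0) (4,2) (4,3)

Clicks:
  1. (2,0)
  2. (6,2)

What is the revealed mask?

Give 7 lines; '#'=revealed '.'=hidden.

Click 1 (2,0) count=1: revealed 1 new [(2,0)] -> total=1
Click 2 (6,2) count=0: revealed 17 new [(4,4) (4,5) (4,6) (5,0) (5,1) (5,2) (5,3) (5,4) (5,5) (5,6) (6,0) (6,1) (6,2) (6,3) (6,4) (6,5) (6,6)] -> total=18

Answer: .......
.......
#......
.......
....###
#######
#######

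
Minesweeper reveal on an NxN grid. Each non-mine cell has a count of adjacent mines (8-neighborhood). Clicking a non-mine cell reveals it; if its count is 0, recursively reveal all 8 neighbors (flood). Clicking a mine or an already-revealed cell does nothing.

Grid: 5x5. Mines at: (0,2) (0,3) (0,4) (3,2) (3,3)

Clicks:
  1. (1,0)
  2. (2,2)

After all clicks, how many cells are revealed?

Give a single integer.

Click 1 (1,0) count=0: revealed 10 new [(0,0) (0,1) (1,0) (1,1) (2,0) (2,1) (3,0) (3,1) (4,0) (4,1)] -> total=10
Click 2 (2,2) count=2: revealed 1 new [(2,2)] -> total=11

Answer: 11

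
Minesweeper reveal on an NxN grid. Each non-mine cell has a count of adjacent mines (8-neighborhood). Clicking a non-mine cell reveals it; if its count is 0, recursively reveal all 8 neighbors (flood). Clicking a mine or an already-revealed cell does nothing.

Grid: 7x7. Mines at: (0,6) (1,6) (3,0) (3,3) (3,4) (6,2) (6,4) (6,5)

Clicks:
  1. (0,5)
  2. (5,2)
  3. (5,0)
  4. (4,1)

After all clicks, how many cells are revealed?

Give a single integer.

Answer: 8

Derivation:
Click 1 (0,5) count=2: revealed 1 new [(0,5)] -> total=1
Click 2 (5,2) count=1: revealed 1 new [(5,2)] -> total=2
Click 3 (5,0) count=0: revealed 6 new [(4,0) (4,1) (5,0) (5,1) (6,0) (6,1)] -> total=8
Click 4 (4,1) count=1: revealed 0 new [(none)] -> total=8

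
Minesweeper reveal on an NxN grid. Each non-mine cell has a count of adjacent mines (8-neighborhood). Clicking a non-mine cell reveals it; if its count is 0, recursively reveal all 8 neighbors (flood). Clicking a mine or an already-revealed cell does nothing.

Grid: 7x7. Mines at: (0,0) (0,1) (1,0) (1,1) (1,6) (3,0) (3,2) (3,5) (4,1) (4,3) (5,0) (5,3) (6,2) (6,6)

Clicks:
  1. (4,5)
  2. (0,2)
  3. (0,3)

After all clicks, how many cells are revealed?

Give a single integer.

Answer: 13

Derivation:
Click 1 (4,5) count=1: revealed 1 new [(4,5)] -> total=1
Click 2 (0,2) count=2: revealed 1 new [(0,2)] -> total=2
Click 3 (0,3) count=0: revealed 11 new [(0,3) (0,4) (0,5) (1,2) (1,3) (1,4) (1,5) (2,2) (2,3) (2,4) (2,5)] -> total=13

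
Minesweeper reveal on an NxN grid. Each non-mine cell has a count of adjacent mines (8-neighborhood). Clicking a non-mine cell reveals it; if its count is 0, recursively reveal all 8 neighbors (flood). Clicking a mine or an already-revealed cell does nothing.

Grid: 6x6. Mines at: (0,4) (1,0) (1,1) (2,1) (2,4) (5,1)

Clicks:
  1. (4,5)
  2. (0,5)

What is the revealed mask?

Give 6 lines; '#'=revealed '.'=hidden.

Click 1 (4,5) count=0: revealed 12 new [(3,2) (3,3) (3,4) (3,5) (4,2) (4,3) (4,4) (4,5) (5,2) (5,3) (5,4) (5,5)] -> total=12
Click 2 (0,5) count=1: revealed 1 new [(0,5)] -> total=13

Answer: .....#
......
......
..####
..####
..####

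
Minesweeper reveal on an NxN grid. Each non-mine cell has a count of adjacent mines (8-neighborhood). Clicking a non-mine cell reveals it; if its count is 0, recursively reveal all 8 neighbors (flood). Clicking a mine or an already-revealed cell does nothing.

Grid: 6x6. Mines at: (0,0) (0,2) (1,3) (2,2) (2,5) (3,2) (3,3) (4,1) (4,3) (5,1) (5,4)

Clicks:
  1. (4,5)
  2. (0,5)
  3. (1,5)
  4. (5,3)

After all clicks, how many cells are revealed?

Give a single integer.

Answer: 6

Derivation:
Click 1 (4,5) count=1: revealed 1 new [(4,5)] -> total=1
Click 2 (0,5) count=0: revealed 4 new [(0,4) (0,5) (1,4) (1,5)] -> total=5
Click 3 (1,5) count=1: revealed 0 new [(none)] -> total=5
Click 4 (5,3) count=2: revealed 1 new [(5,3)] -> total=6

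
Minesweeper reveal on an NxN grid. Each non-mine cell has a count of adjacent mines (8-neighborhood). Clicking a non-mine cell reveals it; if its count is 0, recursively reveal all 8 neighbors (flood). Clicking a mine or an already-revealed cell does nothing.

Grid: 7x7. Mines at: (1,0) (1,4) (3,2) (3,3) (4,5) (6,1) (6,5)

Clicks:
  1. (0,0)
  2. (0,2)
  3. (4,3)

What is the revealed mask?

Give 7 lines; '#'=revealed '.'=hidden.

Click 1 (0,0) count=1: revealed 1 new [(0,0)] -> total=1
Click 2 (0,2) count=0: revealed 9 new [(0,1) (0,2) (0,3) (1,1) (1,2) (1,3) (2,1) (2,2) (2,3)] -> total=10
Click 3 (4,3) count=2: revealed 1 new [(4,3)] -> total=11

Answer: ####...
.###...
.###...
.......
...#...
.......
.......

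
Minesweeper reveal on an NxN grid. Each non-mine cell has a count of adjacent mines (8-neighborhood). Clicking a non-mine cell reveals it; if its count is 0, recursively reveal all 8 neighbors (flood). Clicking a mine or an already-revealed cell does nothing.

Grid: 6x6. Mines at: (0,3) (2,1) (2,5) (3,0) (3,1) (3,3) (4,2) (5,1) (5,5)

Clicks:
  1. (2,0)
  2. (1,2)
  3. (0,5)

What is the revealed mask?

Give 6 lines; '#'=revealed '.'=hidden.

Click 1 (2,0) count=3: revealed 1 new [(2,0)] -> total=1
Click 2 (1,2) count=2: revealed 1 new [(1,2)] -> total=2
Click 3 (0,5) count=0: revealed 4 new [(0,4) (0,5) (1,4) (1,5)] -> total=6

Answer: ....##
..#.##
#.....
......
......
......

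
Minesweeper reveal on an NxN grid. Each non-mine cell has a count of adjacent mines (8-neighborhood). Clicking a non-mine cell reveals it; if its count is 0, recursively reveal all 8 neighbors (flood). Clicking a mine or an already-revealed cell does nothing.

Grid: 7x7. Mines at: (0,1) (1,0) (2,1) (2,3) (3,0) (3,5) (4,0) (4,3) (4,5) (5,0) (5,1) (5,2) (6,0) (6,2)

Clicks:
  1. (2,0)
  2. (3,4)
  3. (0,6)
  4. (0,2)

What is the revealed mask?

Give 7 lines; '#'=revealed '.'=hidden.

Answer: ..#####
..#####
#...###
....#..
.......
.......
.......

Derivation:
Click 1 (2,0) count=3: revealed 1 new [(2,0)] -> total=1
Click 2 (3,4) count=4: revealed 1 new [(3,4)] -> total=2
Click 3 (0,6) count=0: revealed 13 new [(0,2) (0,3) (0,4) (0,5) (0,6) (1,2) (1,3) (1,4) (1,5) (1,6) (2,4) (2,5) (2,6)] -> total=15
Click 4 (0,2) count=1: revealed 0 new [(none)] -> total=15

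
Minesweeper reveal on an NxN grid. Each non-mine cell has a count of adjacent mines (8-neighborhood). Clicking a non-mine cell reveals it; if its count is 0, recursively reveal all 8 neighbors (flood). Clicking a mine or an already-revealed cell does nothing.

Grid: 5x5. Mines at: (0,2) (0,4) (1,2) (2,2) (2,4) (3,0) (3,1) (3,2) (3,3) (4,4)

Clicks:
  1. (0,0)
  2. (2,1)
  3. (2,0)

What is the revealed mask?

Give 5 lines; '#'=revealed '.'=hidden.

Answer: ##...
##...
##...
.....
.....

Derivation:
Click 1 (0,0) count=0: revealed 6 new [(0,0) (0,1) (1,0) (1,1) (2,0) (2,1)] -> total=6
Click 2 (2,1) count=5: revealed 0 new [(none)] -> total=6
Click 3 (2,0) count=2: revealed 0 new [(none)] -> total=6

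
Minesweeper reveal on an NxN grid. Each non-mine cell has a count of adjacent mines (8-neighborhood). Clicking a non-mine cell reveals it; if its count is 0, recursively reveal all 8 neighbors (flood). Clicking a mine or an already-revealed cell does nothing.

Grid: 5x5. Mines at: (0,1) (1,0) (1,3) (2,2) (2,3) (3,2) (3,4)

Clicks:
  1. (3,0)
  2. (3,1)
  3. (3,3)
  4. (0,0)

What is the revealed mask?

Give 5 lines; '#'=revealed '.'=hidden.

Answer: #....
.....
##...
##.#.
##...

Derivation:
Click 1 (3,0) count=0: revealed 6 new [(2,0) (2,1) (3,0) (3,1) (4,0) (4,1)] -> total=6
Click 2 (3,1) count=2: revealed 0 new [(none)] -> total=6
Click 3 (3,3) count=4: revealed 1 new [(3,3)] -> total=7
Click 4 (0,0) count=2: revealed 1 new [(0,0)] -> total=8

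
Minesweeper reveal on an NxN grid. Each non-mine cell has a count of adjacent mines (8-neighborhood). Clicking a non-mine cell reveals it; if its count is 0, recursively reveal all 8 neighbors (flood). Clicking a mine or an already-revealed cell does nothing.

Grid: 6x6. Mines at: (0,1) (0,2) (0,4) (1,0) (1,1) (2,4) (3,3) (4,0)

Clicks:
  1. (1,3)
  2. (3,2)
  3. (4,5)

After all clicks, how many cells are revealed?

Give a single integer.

Answer: 14

Derivation:
Click 1 (1,3) count=3: revealed 1 new [(1,3)] -> total=1
Click 2 (3,2) count=1: revealed 1 new [(3,2)] -> total=2
Click 3 (4,5) count=0: revealed 12 new [(3,4) (3,5) (4,1) (4,2) (4,3) (4,4) (4,5) (5,1) (5,2) (5,3) (5,4) (5,5)] -> total=14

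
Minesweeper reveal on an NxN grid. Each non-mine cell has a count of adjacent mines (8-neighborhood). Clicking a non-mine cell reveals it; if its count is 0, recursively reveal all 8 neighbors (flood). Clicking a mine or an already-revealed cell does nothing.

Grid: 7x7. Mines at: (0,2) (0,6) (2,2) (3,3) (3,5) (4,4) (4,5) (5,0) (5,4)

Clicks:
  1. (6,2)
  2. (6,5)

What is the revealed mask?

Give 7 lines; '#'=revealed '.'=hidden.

Click 1 (6,2) count=0: revealed 9 new [(4,1) (4,2) (4,3) (5,1) (5,2) (5,3) (6,1) (6,2) (6,3)] -> total=9
Click 2 (6,5) count=1: revealed 1 new [(6,5)] -> total=10

Answer: .......
.......
.......
.......
.###...
.###...
.###.#.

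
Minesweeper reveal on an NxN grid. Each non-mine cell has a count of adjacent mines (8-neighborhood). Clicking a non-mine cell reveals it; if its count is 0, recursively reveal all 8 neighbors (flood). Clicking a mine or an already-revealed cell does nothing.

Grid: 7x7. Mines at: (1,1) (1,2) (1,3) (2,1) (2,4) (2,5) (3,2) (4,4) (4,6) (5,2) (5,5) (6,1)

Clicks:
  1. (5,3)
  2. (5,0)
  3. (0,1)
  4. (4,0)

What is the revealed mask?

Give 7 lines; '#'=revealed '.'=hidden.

Click 1 (5,3) count=2: revealed 1 new [(5,3)] -> total=1
Click 2 (5,0) count=1: revealed 1 new [(5,0)] -> total=2
Click 3 (0,1) count=2: revealed 1 new [(0,1)] -> total=3
Click 4 (4,0) count=0: revealed 5 new [(3,0) (3,1) (4,0) (4,1) (5,1)] -> total=8

Answer: .#.....
.......
.......
##.....
##.....
##.#...
.......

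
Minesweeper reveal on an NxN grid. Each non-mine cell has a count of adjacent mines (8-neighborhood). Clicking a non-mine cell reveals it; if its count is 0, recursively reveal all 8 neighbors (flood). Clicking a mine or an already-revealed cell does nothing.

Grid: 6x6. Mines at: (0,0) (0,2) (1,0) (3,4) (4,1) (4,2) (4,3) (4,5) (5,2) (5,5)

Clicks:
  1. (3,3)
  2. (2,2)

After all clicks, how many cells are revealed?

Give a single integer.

Click 1 (3,3) count=3: revealed 1 new [(3,3)] -> total=1
Click 2 (2,2) count=0: revealed 8 new [(1,1) (1,2) (1,3) (2,1) (2,2) (2,3) (3,1) (3,2)] -> total=9

Answer: 9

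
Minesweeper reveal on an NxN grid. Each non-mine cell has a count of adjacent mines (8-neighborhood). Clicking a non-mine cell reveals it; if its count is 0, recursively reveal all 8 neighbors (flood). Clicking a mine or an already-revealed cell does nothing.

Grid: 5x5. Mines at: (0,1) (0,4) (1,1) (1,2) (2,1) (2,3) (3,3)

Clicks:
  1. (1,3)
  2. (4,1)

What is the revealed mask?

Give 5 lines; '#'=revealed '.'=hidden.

Answer: .....
...#.
.....
###..
###..

Derivation:
Click 1 (1,3) count=3: revealed 1 new [(1,3)] -> total=1
Click 2 (4,1) count=0: revealed 6 new [(3,0) (3,1) (3,2) (4,0) (4,1) (4,2)] -> total=7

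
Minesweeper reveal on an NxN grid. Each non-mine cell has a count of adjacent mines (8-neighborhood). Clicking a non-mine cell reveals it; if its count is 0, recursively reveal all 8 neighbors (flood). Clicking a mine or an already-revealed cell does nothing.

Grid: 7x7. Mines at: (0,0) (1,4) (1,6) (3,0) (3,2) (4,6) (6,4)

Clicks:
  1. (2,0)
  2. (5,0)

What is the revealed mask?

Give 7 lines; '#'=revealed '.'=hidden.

Click 1 (2,0) count=1: revealed 1 new [(2,0)] -> total=1
Click 2 (5,0) count=0: revealed 12 new [(4,0) (4,1) (4,2) (4,3) (5,0) (5,1) (5,2) (5,3) (6,0) (6,1) (6,2) (6,3)] -> total=13

Answer: .......
.......
#......
.......
####...
####...
####...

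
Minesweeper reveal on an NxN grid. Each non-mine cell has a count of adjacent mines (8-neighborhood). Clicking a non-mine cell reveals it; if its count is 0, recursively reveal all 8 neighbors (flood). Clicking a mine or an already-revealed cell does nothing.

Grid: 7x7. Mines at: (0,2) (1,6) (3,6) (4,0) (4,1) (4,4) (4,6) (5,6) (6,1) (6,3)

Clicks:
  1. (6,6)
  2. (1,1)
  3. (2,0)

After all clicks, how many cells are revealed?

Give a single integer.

Answer: 24

Derivation:
Click 1 (6,6) count=1: revealed 1 new [(6,6)] -> total=1
Click 2 (1,1) count=1: revealed 1 new [(1,1)] -> total=2
Click 3 (2,0) count=0: revealed 22 new [(0,0) (0,1) (0,3) (0,4) (0,5) (1,0) (1,2) (1,3) (1,4) (1,5) (2,0) (2,1) (2,2) (2,3) (2,4) (2,5) (3,0) (3,1) (3,2) (3,3) (3,4) (3,5)] -> total=24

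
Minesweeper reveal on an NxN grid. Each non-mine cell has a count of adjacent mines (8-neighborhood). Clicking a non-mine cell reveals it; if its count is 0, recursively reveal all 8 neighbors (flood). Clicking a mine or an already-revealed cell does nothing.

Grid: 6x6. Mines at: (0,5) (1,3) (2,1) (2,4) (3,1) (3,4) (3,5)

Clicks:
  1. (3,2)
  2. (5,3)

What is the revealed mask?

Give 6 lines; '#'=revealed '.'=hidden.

Answer: ......
......
......
..#...
######
######

Derivation:
Click 1 (3,2) count=2: revealed 1 new [(3,2)] -> total=1
Click 2 (5,3) count=0: revealed 12 new [(4,0) (4,1) (4,2) (4,3) (4,4) (4,5) (5,0) (5,1) (5,2) (5,3) (5,4) (5,5)] -> total=13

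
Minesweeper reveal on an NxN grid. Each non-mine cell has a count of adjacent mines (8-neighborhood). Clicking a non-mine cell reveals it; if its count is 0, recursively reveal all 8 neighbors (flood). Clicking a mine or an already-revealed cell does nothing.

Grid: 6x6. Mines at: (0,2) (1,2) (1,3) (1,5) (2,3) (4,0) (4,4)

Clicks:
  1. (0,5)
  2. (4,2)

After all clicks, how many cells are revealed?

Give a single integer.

Answer: 10

Derivation:
Click 1 (0,5) count=1: revealed 1 new [(0,5)] -> total=1
Click 2 (4,2) count=0: revealed 9 new [(3,1) (3,2) (3,3) (4,1) (4,2) (4,3) (5,1) (5,2) (5,3)] -> total=10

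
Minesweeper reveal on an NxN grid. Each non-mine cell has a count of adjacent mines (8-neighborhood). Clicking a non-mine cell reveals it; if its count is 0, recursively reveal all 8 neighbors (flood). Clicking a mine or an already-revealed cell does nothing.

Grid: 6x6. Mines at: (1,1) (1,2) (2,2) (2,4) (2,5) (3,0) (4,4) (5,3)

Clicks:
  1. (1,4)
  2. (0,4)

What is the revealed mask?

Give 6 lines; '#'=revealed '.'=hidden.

Answer: ...###
...###
......
......
......
......

Derivation:
Click 1 (1,4) count=2: revealed 1 new [(1,4)] -> total=1
Click 2 (0,4) count=0: revealed 5 new [(0,3) (0,4) (0,5) (1,3) (1,5)] -> total=6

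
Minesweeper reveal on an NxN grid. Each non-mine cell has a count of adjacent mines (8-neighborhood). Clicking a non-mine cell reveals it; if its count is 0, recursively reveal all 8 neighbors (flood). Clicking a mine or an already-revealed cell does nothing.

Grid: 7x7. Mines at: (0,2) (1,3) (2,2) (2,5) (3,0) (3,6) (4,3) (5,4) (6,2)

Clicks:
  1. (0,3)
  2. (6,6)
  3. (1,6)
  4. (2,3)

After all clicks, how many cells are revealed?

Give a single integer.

Click 1 (0,3) count=2: revealed 1 new [(0,3)] -> total=1
Click 2 (6,6) count=0: revealed 6 new [(4,5) (4,6) (5,5) (5,6) (6,5) (6,6)] -> total=7
Click 3 (1,6) count=1: revealed 1 new [(1,6)] -> total=8
Click 4 (2,3) count=2: revealed 1 new [(2,3)] -> total=9

Answer: 9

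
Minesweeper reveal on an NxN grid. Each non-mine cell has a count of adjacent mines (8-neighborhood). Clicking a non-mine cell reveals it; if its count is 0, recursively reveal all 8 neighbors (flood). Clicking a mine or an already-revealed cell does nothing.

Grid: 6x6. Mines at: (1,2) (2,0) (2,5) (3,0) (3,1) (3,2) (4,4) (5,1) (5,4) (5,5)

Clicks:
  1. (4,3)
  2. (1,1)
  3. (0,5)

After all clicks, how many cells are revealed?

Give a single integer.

Click 1 (4,3) count=3: revealed 1 new [(4,3)] -> total=1
Click 2 (1,1) count=2: revealed 1 new [(1,1)] -> total=2
Click 3 (0,5) count=0: revealed 6 new [(0,3) (0,4) (0,5) (1,3) (1,4) (1,5)] -> total=8

Answer: 8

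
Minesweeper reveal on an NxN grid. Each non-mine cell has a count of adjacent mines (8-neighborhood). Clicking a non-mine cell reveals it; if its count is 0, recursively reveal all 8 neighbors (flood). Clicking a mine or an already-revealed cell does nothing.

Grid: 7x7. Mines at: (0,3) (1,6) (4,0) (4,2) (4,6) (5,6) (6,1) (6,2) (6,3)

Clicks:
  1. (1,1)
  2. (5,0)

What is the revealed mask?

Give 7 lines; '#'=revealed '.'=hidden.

Answer: ###....
######.
######.
######.
...###.
#..###.
.......

Derivation:
Click 1 (1,1) count=0: revealed 27 new [(0,0) (0,1) (0,2) (1,0) (1,1) (1,2) (1,3) (1,4) (1,5) (2,0) (2,1) (2,2) (2,3) (2,4) (2,5) (3,0) (3,1) (3,2) (3,3) (3,4) (3,5) (4,3) (4,4) (4,5) (5,3) (5,4) (5,5)] -> total=27
Click 2 (5,0) count=2: revealed 1 new [(5,0)] -> total=28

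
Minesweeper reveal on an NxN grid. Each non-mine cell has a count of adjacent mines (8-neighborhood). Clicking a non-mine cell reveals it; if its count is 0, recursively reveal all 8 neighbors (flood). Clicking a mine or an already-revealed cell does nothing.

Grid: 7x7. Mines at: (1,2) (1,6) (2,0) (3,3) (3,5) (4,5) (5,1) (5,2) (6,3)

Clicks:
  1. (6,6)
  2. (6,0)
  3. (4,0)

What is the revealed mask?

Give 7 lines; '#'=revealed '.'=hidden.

Answer: .......
.......
.......
.......
#......
....###
#...###

Derivation:
Click 1 (6,6) count=0: revealed 6 new [(5,4) (5,5) (5,6) (6,4) (6,5) (6,6)] -> total=6
Click 2 (6,0) count=1: revealed 1 new [(6,0)] -> total=7
Click 3 (4,0) count=1: revealed 1 new [(4,0)] -> total=8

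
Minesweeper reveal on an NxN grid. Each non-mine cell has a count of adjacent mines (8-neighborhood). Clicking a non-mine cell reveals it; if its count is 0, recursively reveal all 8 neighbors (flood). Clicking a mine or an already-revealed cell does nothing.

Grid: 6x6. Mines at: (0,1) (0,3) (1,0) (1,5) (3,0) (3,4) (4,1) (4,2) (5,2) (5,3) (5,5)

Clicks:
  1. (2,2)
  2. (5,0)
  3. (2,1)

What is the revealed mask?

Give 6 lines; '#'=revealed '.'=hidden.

Click 1 (2,2) count=0: revealed 9 new [(1,1) (1,2) (1,3) (2,1) (2,2) (2,3) (3,1) (3,2) (3,3)] -> total=9
Click 2 (5,0) count=1: revealed 1 new [(5,0)] -> total=10
Click 3 (2,1) count=2: revealed 0 new [(none)] -> total=10

Answer: ......
.###..
.###..
.###..
......
#.....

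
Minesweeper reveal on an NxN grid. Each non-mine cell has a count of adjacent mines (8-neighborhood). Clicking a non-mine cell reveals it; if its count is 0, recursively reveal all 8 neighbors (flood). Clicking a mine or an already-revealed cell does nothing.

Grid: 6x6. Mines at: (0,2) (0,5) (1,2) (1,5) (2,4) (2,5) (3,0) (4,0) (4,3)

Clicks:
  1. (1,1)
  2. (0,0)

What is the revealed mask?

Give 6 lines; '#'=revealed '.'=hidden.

Click 1 (1,1) count=2: revealed 1 new [(1,1)] -> total=1
Click 2 (0,0) count=0: revealed 5 new [(0,0) (0,1) (1,0) (2,0) (2,1)] -> total=6

Answer: ##....
##....
##....
......
......
......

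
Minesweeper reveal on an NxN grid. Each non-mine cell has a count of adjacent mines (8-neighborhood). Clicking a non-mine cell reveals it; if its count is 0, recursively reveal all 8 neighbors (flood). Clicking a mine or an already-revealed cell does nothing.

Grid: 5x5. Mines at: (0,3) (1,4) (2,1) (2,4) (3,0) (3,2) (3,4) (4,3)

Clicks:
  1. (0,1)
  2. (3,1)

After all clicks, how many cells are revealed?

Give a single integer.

Answer: 7

Derivation:
Click 1 (0,1) count=0: revealed 6 new [(0,0) (0,1) (0,2) (1,0) (1,1) (1,2)] -> total=6
Click 2 (3,1) count=3: revealed 1 new [(3,1)] -> total=7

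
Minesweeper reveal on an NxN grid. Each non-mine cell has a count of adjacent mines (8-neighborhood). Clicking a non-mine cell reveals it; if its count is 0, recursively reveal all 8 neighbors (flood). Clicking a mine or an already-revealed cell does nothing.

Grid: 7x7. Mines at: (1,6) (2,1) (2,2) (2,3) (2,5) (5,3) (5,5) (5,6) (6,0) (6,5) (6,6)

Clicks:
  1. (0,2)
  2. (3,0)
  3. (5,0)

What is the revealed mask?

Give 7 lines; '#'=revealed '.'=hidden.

Answer: ######.
######.
.......
#......
.......
#......
.......

Derivation:
Click 1 (0,2) count=0: revealed 12 new [(0,0) (0,1) (0,2) (0,3) (0,4) (0,5) (1,0) (1,1) (1,2) (1,3) (1,4) (1,5)] -> total=12
Click 2 (3,0) count=1: revealed 1 new [(3,0)] -> total=13
Click 3 (5,0) count=1: revealed 1 new [(5,0)] -> total=14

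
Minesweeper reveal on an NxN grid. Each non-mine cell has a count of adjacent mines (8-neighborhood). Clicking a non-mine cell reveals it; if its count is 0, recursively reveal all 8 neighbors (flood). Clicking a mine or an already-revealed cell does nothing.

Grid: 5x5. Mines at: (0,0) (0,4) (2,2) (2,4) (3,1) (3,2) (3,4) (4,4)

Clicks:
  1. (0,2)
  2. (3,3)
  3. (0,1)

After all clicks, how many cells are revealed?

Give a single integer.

Answer: 7

Derivation:
Click 1 (0,2) count=0: revealed 6 new [(0,1) (0,2) (0,3) (1,1) (1,2) (1,3)] -> total=6
Click 2 (3,3) count=5: revealed 1 new [(3,3)] -> total=7
Click 3 (0,1) count=1: revealed 0 new [(none)] -> total=7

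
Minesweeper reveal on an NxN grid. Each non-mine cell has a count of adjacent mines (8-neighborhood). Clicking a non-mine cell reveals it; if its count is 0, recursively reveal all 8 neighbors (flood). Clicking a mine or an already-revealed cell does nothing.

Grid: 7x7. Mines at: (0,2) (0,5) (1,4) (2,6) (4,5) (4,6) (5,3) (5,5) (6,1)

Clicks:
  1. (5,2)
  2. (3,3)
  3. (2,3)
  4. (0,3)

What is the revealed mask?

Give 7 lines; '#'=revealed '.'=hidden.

Click 1 (5,2) count=2: revealed 1 new [(5,2)] -> total=1
Click 2 (3,3) count=0: revealed 23 new [(0,0) (0,1) (1,0) (1,1) (1,2) (1,3) (2,0) (2,1) (2,2) (2,3) (2,4) (3,0) (3,1) (3,2) (3,3) (3,4) (4,0) (4,1) (4,2) (4,3) (4,4) (5,0) (5,1)] -> total=24
Click 3 (2,3) count=1: revealed 0 new [(none)] -> total=24
Click 4 (0,3) count=2: revealed 1 new [(0,3)] -> total=25

Answer: ##.#...
####...
#####..
#####..
#####..
###....
.......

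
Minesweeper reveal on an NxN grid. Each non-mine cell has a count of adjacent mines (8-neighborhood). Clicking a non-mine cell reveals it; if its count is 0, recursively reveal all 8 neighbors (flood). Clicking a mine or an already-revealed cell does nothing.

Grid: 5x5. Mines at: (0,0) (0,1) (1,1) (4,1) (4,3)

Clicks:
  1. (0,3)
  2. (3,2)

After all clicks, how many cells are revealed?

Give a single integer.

Answer: 12

Derivation:
Click 1 (0,3) count=0: revealed 12 new [(0,2) (0,3) (0,4) (1,2) (1,3) (1,4) (2,2) (2,3) (2,4) (3,2) (3,3) (3,4)] -> total=12
Click 2 (3,2) count=2: revealed 0 new [(none)] -> total=12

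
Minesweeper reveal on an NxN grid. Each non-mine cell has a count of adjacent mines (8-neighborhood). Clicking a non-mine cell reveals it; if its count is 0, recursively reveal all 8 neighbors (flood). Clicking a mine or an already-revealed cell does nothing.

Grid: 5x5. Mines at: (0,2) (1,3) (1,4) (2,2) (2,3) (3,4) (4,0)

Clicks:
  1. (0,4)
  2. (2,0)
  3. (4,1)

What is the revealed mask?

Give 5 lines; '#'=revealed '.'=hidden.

Click 1 (0,4) count=2: revealed 1 new [(0,4)] -> total=1
Click 2 (2,0) count=0: revealed 8 new [(0,0) (0,1) (1,0) (1,1) (2,0) (2,1) (3,0) (3,1)] -> total=9
Click 3 (4,1) count=1: revealed 1 new [(4,1)] -> total=10

Answer: ##..#
##...
##...
##...
.#...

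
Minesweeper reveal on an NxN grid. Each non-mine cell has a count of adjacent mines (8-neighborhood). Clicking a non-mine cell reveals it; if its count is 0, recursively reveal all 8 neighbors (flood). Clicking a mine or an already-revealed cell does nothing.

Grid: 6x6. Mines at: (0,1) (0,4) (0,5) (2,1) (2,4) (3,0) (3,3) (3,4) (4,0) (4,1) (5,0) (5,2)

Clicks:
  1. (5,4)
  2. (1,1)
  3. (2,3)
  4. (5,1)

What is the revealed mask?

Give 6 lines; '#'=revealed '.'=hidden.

Click 1 (5,4) count=0: revealed 6 new [(4,3) (4,4) (4,5) (5,3) (5,4) (5,5)] -> total=6
Click 2 (1,1) count=2: revealed 1 new [(1,1)] -> total=7
Click 3 (2,3) count=3: revealed 1 new [(2,3)] -> total=8
Click 4 (5,1) count=4: revealed 1 new [(5,1)] -> total=9

Answer: ......
.#....
...#..
......
...###
.#.###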